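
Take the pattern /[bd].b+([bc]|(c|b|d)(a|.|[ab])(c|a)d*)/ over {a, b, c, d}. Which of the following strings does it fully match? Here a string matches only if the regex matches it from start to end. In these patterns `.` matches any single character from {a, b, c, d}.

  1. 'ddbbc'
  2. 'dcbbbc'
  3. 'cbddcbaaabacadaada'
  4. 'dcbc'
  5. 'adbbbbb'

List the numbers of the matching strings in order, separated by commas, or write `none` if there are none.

1 → match
2 → match
3 → no match
4 → match
5 → no match

1, 2, 4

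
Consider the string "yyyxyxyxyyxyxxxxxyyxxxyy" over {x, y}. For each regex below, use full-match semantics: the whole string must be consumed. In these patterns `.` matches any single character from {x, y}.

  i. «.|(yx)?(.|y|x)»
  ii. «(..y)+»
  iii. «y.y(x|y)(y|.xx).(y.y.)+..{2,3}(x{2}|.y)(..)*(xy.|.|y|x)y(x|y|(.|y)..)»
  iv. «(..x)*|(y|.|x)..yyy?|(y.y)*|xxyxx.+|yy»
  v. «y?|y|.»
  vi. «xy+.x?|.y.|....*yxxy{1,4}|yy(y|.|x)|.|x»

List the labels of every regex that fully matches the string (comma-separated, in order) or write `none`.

i → no match
ii → no match
iii → match
iv → no match
v → no match
vi → no match

iii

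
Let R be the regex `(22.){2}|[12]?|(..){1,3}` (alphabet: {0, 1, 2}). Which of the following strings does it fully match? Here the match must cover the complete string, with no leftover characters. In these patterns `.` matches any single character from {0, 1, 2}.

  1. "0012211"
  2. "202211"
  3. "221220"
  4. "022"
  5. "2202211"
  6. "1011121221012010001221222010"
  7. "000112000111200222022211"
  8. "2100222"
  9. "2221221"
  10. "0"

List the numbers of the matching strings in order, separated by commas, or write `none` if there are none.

1. "0012211" → no match
2. "202211" → match
3. "221220" → match
4. "022" → no match
5. "2202211" → no match
6 → no match
7 → no match
8. "2100222" → no match
9. "2221221" → no match
10. "0" → no match

2, 3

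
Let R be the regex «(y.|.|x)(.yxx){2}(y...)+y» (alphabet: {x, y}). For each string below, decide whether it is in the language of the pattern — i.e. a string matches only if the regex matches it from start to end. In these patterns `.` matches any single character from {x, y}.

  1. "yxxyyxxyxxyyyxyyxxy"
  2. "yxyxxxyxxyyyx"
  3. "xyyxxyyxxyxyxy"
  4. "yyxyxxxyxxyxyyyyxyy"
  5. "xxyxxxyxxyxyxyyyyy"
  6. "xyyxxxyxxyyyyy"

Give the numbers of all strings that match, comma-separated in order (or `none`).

1 → no match
2 → no match — must end with "y"
3 → match
4 → match
5 → match
6 → match

3, 4, 5, 6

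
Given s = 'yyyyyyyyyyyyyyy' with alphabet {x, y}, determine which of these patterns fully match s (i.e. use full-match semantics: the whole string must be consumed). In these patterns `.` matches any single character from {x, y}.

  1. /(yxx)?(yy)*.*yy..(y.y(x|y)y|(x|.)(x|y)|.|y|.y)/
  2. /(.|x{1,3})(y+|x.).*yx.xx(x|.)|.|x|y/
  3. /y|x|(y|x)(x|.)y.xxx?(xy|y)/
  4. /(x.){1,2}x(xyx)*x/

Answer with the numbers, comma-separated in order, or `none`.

1

1 → match
2 → no match
3 → no match
4 → no match — must start with 'x'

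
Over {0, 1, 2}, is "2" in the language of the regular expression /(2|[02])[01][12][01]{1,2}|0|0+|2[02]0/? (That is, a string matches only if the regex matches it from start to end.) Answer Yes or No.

No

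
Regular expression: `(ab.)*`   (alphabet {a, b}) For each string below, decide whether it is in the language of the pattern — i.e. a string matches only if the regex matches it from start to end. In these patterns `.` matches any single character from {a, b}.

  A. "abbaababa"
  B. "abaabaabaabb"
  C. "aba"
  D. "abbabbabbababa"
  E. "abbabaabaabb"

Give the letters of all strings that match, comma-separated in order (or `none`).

B, C, E

A → no match
B → match
C → match
D → no match
E → match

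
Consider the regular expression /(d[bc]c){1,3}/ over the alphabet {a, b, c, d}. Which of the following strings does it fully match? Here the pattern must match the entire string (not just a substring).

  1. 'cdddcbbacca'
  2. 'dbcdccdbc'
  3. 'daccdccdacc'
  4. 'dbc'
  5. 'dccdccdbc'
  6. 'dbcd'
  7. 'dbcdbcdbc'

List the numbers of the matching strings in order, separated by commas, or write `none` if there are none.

1 → no match — must start with 'd'
2 → match
3 → no match
4 → match
5 → match
6 → no match — must end with 'c'
7 → match

2, 4, 5, 7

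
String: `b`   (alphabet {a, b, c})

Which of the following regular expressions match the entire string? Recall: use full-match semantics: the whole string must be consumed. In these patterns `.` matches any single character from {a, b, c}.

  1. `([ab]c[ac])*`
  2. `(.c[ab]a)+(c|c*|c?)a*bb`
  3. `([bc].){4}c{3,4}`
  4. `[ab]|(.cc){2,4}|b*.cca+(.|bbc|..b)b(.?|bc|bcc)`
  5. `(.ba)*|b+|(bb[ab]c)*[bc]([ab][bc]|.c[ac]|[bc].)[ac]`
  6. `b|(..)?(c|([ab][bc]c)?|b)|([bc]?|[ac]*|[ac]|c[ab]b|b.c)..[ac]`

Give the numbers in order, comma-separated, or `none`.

1 → no match
2 → no match — must end with `bb`
3 → no match — must end with `c`
4 → match
5 → match
6 → match

4, 5, 6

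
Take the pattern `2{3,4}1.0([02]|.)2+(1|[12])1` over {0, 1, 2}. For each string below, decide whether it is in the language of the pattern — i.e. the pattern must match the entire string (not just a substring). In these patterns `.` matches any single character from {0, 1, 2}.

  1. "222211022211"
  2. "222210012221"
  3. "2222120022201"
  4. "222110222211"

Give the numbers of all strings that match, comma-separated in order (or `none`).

1 → match
2 → match
3 → no match
4 → match

1, 2, 4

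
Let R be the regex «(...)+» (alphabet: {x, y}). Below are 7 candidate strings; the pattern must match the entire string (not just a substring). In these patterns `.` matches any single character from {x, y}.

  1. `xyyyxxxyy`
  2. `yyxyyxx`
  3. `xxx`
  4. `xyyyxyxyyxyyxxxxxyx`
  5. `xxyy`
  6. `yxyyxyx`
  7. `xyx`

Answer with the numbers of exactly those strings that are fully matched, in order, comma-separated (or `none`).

1 → match
2 → no match
3 → match
4 → no match
5 → no match
6 → no match
7 → match

1, 3, 7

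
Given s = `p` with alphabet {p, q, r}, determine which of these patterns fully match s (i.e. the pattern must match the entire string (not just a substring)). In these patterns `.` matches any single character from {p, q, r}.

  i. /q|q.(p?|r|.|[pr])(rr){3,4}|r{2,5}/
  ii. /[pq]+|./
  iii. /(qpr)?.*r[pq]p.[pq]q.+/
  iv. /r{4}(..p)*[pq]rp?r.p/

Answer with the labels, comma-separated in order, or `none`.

ii

i → no match
ii → match
iii → no match
iv → no match — must start with `r`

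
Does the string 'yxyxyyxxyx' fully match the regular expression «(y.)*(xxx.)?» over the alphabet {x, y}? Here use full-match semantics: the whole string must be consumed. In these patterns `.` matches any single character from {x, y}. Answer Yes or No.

No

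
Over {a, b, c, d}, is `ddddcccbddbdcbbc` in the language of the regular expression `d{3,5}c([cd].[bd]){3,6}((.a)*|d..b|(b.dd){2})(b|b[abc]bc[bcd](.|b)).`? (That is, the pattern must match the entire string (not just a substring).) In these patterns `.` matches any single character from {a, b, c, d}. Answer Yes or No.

Yes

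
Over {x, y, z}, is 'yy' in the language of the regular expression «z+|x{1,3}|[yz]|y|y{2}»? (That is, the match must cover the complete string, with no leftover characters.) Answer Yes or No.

Yes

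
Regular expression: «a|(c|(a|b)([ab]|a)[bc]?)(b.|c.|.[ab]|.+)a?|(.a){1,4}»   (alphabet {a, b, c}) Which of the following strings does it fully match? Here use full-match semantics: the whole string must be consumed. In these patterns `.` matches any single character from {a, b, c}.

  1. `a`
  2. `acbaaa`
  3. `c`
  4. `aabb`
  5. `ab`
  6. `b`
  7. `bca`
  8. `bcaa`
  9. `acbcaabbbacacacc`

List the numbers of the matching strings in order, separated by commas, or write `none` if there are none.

1 → match
2 → no match
3 → no match
4 → match
5 → no match
6 → no match
7 → no match
8 → no match
9 → no match

1, 4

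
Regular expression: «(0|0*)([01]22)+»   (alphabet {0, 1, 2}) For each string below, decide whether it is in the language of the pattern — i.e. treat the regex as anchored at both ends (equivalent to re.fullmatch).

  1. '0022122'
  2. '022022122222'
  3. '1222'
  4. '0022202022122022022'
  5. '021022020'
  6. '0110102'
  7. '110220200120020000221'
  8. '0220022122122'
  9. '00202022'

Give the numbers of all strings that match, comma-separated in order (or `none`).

1

1 → match
2 → no match
3 → no match
4 → no match
5 → no match — must end with '22'
6 → no match — must end with '22'
7 → no match — must end with '22'
8 → no match
9 → no match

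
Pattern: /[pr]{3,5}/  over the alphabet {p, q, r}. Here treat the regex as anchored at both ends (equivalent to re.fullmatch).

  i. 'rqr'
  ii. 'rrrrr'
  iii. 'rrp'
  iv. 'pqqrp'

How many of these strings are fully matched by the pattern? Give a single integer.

i → no match
ii → match
iii → match
iv → no match
Total matched: 2

2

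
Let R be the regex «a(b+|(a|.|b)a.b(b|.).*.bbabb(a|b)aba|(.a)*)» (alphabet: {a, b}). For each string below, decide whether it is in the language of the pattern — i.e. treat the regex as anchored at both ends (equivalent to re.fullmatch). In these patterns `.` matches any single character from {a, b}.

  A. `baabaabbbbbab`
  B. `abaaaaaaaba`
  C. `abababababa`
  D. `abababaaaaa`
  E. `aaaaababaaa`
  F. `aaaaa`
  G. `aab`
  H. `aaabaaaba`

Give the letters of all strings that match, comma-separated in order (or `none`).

A → no match — must start with `a`
B → match
C → match
D → match
E → match
F → match
G → no match
H → match

B, C, D, E, F, H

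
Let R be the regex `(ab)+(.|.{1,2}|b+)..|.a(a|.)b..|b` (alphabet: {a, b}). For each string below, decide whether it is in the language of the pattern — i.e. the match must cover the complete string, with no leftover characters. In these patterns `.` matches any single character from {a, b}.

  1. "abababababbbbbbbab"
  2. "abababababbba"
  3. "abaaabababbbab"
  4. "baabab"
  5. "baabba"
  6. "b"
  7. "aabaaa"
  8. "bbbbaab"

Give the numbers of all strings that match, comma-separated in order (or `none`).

1, 2, 4, 5, 6

1 → match
2 → match
3 → no match
4 → match
5 → match
6 → match
7 → no match
8 → no match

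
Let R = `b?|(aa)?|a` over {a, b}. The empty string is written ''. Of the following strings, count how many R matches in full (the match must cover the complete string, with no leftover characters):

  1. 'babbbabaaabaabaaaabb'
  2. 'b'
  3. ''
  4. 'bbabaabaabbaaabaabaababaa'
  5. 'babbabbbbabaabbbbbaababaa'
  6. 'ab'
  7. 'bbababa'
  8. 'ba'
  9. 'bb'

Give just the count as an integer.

2

1 → no match
2. 'b' → match
3. '' → match
4 → no match
5 → no match
6. 'ab' → no match
7. 'bbababa' → no match
8. 'ba' → no match
9. 'bb' → no match
Total matched: 2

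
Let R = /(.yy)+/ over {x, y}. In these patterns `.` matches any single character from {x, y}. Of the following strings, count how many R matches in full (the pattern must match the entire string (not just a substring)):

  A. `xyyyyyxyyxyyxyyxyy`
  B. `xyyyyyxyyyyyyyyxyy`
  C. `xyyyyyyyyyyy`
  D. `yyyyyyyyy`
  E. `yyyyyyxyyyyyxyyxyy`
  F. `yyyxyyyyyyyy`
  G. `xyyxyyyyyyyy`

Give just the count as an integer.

A → match
B → match
C → match
D → match
E → match
F → match
G → match
Total matched: 7

7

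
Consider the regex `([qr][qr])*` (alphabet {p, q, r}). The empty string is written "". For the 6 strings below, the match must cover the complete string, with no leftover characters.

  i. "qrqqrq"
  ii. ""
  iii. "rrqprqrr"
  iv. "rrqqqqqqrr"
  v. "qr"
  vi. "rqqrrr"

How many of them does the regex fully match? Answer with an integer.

5

i. "qrqqrq" → match
ii. "" → match
iii. "rrqprqrr" → no match
iv. "rrqqqqqqrr" → match
v. "qr" → match
vi. "rqqrrr" → match
Total matched: 5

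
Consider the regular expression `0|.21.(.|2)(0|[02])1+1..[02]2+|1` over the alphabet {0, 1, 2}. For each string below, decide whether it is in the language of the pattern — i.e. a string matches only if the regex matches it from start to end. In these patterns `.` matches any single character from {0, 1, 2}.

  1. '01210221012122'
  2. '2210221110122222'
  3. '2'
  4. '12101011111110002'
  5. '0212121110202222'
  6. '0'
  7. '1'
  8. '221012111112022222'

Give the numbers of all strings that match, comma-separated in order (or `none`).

1 → no match
2 → match
3. '2' → no match
4 → match
5 → match
6. '0' → match
7. '1' → match
8 → match

2, 4, 5, 6, 7, 8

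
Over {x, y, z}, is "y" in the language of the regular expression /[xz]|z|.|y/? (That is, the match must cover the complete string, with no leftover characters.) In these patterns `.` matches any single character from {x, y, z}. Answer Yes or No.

Yes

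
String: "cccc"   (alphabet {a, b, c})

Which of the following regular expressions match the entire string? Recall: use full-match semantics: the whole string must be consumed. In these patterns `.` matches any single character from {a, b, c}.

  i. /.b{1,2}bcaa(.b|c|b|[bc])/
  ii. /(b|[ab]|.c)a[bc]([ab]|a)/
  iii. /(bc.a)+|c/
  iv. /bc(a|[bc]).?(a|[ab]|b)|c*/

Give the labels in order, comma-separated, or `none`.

iv

i → no match
ii → no match
iii → no match
iv → match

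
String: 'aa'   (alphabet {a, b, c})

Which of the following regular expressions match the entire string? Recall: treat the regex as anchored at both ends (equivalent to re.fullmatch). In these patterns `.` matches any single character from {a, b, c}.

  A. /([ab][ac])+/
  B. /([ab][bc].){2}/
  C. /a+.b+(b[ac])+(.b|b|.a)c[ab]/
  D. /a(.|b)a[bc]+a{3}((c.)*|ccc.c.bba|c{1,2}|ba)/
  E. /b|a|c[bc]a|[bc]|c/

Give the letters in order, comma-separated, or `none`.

A

A → match
B → no match
C → no match
D → no match
E → no match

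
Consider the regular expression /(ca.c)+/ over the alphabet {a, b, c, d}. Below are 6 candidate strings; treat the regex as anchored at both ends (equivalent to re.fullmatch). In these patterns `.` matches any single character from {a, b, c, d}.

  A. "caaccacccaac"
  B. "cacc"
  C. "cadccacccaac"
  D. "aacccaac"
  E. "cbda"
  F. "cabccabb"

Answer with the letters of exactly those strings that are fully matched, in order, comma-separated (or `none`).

A, B, C

A → match
B → match
C → match
D → no match — must start with "ca"
E → no match — must start with "ca"
F → no match — must end with "c"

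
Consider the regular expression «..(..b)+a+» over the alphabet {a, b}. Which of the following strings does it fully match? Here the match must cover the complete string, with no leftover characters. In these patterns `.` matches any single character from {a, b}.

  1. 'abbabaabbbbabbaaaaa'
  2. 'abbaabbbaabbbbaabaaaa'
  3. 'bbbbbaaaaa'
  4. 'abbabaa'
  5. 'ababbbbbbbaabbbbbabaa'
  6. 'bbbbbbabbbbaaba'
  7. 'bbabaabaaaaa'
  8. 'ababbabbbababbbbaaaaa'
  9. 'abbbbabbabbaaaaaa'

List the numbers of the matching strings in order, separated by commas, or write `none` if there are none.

1 → match
2 → no match
3 → match
4 → match
5 → no match
6 → match
7 → no match
8 → no match
9 → match

1, 3, 4, 6, 9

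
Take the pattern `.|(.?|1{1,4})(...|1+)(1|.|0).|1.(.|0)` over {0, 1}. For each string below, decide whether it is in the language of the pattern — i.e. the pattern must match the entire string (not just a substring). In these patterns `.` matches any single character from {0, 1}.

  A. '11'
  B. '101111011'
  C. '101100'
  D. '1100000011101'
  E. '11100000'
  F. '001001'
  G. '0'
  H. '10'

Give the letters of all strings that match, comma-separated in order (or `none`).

C, E, F, G

A. '11' → no match
B. '101111011' → no match
C. '101100' → match
D → no match
E. '11100000' → match
F. '001001' → match
G. '0' → match
H. '10' → no match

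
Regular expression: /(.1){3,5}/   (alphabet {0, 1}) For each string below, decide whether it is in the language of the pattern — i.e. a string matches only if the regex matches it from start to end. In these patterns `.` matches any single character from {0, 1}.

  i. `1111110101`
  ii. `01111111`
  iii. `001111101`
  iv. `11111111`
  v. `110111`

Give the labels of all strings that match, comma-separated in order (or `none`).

i, ii, iv, v

i → match
ii → match
iii → no match
iv → match
v → match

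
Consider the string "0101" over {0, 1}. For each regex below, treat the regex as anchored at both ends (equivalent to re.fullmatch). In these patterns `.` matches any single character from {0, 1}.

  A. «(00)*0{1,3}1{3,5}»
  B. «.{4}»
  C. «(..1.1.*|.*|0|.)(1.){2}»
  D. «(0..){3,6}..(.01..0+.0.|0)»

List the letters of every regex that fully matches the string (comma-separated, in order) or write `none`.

B

A → no match
B → match
C → no match
D → no match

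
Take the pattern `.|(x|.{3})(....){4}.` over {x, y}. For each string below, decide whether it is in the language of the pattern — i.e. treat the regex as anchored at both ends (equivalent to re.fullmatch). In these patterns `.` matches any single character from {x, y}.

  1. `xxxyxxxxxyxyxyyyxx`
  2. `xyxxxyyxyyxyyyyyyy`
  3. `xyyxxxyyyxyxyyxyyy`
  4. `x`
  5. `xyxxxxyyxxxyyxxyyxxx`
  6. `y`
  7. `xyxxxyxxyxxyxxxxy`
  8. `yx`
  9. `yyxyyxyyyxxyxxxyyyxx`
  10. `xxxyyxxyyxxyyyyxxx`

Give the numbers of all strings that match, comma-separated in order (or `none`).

1 → match
2 → match
3 → match
4 → match
5 → match
6 → match
7 → no match
8 → no match
9 → match
10 → match

1, 2, 3, 4, 5, 6, 9, 10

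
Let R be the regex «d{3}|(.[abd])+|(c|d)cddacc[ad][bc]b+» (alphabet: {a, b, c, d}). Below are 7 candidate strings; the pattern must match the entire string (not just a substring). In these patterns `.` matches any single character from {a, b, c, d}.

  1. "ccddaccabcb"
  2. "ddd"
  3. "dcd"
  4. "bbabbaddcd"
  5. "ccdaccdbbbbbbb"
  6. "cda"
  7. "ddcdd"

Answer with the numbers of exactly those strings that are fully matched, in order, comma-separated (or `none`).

1. "ccddaccabcb" → no match
2. "ddd" → match
3. "dcd" → no match
4. "bbabbaddcd" → match
5 → no match
6. "cda" → no match
7. "ddcdd" → no match

2, 4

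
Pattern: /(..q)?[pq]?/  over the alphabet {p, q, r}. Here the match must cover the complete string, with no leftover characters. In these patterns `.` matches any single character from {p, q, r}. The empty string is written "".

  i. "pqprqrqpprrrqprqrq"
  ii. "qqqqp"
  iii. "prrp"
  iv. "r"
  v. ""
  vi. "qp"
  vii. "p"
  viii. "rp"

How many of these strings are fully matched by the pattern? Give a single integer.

2

i → no match
ii → no match
iii → no match
iv → no match
v → match
vi → no match
vii → match
viii → no match
Total matched: 2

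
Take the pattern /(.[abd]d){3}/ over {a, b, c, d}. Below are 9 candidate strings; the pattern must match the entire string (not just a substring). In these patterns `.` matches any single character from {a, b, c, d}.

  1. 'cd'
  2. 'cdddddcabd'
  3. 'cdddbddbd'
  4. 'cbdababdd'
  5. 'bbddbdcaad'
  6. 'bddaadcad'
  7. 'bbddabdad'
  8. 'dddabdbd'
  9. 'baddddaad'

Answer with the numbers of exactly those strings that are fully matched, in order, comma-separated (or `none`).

3, 6, 9

1 → no match
2 → no match
3 → match
4 → no match
5 → no match
6 → match
7 → no match
8 → no match
9 → match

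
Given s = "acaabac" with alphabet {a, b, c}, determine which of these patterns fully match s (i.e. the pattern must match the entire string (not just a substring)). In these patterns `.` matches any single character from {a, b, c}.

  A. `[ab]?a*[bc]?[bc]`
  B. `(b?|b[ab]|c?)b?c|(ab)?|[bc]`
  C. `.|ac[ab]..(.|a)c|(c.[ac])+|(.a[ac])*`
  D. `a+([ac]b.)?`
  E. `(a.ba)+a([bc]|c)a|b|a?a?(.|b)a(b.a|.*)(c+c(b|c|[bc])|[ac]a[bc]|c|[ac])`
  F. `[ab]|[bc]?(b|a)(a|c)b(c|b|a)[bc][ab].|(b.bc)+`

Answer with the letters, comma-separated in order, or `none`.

A → no match
B → no match
C → match
D → no match
E → match
F → no match

C, E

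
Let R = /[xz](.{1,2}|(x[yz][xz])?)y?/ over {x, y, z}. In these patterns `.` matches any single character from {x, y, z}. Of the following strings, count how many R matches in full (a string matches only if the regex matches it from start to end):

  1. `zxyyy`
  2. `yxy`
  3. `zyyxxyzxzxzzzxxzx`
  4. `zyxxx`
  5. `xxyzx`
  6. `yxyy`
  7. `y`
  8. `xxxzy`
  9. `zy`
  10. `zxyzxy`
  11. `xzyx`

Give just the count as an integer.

1 → no match
2 → no match
3 → no match
4 → no match
5 → no match
6 → no match
7 → no match
8 → no match
9 → match
10 → no match
11 → no match
Total matched: 1

1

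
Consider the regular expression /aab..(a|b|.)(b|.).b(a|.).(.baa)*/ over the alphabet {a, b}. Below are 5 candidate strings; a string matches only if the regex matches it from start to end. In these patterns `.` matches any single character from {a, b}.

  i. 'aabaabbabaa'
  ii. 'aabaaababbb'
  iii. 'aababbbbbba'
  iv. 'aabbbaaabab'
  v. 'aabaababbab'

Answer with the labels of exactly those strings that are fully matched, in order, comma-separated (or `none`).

i, ii, iii, iv, v

i. 'aabaabbabaa' → match
ii. 'aabaaababbb' → match
iii. 'aababbbbbba' → match
iv. 'aabbbaaabab' → match
v. 'aabaababbab' → match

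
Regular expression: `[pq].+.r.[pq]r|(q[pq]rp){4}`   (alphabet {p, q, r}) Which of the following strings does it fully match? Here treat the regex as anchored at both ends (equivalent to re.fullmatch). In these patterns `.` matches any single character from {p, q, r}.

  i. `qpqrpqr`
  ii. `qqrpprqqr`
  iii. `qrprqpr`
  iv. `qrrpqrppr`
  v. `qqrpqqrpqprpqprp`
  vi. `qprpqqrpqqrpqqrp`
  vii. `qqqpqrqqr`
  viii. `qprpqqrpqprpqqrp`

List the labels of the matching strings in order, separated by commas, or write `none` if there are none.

i, ii, iii, iv, v, vi, vii, viii

i → match
ii → match
iii → match
iv → match
v → match
vi → match
vii → match
viii → match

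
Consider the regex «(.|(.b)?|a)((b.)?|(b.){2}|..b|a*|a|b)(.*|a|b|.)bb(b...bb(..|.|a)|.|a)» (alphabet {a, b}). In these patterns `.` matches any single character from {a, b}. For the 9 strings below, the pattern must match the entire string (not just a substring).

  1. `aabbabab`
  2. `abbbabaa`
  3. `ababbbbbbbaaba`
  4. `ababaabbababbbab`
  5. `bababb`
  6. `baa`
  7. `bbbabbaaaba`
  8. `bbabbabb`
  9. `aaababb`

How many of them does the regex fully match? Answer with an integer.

0

1 → no match
2 → no match
3 → no match
4 → no match
5 → no match
6 → no match
7 → no match
8 → no match
9 → no match
Total matched: 0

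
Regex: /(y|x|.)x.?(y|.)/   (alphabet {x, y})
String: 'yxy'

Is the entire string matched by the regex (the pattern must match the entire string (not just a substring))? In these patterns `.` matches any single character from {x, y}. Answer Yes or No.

Yes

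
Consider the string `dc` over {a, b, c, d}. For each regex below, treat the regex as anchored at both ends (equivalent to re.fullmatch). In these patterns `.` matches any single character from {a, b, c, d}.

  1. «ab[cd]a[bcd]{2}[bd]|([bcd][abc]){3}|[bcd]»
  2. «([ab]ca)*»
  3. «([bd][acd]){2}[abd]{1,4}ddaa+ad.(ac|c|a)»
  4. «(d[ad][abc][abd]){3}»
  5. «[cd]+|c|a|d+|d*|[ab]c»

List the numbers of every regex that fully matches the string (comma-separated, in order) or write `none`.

1 → no match
2 → no match
3 → no match
4 → no match
5 → match

5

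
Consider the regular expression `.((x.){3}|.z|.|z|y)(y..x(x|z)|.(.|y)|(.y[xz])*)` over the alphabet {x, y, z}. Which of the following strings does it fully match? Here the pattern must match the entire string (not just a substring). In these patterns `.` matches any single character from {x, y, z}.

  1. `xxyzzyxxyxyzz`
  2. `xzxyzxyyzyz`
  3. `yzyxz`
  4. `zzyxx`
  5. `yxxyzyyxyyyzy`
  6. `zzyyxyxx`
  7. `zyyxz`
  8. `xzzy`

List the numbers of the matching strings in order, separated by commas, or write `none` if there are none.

1 → no match
2 → no match
3 → no match
4 → no match
5 → no match
6 → no match
7 → no match
8 → match

8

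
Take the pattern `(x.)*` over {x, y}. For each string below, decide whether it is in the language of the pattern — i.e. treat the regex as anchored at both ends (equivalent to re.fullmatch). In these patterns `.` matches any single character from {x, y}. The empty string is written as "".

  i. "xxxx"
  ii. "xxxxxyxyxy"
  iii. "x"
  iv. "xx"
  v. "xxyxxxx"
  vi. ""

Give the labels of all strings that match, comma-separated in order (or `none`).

i, ii, iv, vi

i → match
ii → match
iii → no match
iv → match
v → no match
vi → match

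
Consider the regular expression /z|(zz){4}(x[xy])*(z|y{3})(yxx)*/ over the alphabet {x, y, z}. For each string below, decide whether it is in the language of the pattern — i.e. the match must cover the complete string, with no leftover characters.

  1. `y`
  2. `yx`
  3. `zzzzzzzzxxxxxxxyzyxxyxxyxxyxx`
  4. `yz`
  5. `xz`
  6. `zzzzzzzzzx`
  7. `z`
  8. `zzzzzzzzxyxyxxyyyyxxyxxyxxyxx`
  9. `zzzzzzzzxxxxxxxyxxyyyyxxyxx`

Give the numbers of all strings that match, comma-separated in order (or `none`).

3, 7, 8, 9

1 → no match
2 → no match
3 → match
4 → no match
5 → no match
6 → no match
7 → match
8 → match
9 → match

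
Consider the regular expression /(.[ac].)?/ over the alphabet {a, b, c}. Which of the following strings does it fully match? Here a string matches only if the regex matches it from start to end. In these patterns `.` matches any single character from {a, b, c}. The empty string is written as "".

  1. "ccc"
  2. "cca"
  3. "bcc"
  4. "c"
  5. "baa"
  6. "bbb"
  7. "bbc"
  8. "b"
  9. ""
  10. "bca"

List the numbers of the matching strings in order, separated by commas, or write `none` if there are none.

1 → match
2 → match
3 → match
4 → no match
5 → match
6 → no match
7 → no match
8 → no match
9 → match
10 → match

1, 2, 3, 5, 9, 10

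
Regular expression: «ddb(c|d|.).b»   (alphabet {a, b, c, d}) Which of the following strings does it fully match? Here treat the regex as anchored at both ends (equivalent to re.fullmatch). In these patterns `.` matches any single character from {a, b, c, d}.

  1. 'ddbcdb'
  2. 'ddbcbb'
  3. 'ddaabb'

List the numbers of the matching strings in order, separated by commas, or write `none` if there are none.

1 → match
2 → match
3 → no match — must start with 'ddb'

1, 2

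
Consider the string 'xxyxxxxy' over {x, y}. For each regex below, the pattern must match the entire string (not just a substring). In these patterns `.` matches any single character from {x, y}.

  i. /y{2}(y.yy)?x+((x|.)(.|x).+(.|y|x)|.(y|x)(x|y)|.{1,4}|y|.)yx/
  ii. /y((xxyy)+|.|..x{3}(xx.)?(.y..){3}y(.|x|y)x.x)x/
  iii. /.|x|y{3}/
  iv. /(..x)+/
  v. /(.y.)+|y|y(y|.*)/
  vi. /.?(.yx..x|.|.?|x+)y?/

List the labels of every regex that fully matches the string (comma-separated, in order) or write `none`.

vi

i → no match — must start with 'y'
ii → no match — must start with 'y'
iii → no match
iv → no match — must end with 'x'
v → no match
vi → match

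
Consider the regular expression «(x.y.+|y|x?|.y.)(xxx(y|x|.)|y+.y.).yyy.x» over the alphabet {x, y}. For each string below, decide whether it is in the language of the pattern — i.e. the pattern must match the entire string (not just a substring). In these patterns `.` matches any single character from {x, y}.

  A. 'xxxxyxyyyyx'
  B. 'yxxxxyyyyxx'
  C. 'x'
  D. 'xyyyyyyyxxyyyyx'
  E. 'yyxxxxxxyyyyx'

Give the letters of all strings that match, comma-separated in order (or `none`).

A. 'xxxxyxyyyyx' → match
B. 'yxxxxyyyyxx' → match
C. 'x' → no match
D → match
E → match

A, B, D, E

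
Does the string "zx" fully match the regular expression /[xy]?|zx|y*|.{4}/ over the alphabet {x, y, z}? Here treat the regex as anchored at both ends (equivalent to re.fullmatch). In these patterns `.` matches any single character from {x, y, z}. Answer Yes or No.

Yes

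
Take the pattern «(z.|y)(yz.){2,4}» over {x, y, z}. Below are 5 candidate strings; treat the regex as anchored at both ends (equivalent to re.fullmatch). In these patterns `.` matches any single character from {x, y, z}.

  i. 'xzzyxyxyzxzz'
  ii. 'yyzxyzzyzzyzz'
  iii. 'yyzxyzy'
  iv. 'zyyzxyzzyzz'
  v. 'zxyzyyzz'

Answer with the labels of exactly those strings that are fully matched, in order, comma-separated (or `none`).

ii, iii, iv, v

i → no match
ii → match
iii → match
iv → match
v → match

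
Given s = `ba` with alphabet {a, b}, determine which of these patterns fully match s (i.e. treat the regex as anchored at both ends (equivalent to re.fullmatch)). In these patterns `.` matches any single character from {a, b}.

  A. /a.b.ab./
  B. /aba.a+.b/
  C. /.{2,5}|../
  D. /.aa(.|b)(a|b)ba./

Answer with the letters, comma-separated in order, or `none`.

C

A → no match — must start with `a`
B → no match — must start with `aba`
C → match
D → no match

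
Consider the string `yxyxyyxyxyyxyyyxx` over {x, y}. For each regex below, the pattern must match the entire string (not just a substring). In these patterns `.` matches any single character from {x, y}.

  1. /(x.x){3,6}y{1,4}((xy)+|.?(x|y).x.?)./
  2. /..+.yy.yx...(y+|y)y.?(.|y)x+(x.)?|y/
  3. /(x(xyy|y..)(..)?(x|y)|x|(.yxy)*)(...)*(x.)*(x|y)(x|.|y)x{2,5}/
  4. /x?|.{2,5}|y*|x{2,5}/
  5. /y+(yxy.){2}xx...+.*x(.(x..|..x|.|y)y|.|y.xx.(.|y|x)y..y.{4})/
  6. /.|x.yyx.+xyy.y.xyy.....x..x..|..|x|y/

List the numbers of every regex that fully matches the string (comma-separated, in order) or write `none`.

2

1 → no match — must start with `x`
2 → match
3 → no match
4 → no match
5 → no match
6 → no match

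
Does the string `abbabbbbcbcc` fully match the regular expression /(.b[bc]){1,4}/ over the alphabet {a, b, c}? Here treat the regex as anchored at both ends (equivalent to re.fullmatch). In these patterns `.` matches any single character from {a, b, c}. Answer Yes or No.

No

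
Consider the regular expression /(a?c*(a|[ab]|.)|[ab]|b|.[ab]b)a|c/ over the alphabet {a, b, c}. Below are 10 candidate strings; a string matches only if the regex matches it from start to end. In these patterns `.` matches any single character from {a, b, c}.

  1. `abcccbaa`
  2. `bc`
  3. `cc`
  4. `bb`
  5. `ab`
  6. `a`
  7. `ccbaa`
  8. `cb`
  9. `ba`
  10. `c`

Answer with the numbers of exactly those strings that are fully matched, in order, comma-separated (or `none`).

9, 10

1. `abcccbaa` → no match
2. `bc` → no match
3. `cc` → no match
4. `bb` → no match
5. `ab` → no match
6. `a` → no match
7. `ccbaa` → no match
8. `cb` → no match
9. `ba` → match
10. `c` → match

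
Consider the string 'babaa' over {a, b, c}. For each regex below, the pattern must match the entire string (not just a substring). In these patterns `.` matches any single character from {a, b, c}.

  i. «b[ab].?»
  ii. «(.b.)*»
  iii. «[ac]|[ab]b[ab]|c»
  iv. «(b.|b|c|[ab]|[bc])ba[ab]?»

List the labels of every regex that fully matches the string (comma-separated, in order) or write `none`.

i → no match
ii → no match
iii → no match
iv → match

iv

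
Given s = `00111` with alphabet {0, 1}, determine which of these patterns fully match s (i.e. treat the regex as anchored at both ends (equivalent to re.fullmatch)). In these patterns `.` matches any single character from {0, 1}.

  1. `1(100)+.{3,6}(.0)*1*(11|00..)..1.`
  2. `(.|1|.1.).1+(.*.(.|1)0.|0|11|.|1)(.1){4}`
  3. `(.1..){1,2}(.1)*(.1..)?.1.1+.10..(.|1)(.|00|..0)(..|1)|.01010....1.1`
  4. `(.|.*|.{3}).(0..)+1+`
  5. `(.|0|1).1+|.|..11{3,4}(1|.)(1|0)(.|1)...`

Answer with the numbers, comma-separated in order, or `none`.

4, 5

1 → no match — must start with `1100`
2 → no match
3 → no match
4 → match
5 → match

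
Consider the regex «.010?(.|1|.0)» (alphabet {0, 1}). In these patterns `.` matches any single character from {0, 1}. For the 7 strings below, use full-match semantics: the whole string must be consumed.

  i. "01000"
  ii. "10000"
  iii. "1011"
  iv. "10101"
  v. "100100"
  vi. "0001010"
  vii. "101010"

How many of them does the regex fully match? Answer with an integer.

i → no match
ii → no match
iii → match
iv → match
v → no match
vi → no match
vii → match
Total matched: 3

3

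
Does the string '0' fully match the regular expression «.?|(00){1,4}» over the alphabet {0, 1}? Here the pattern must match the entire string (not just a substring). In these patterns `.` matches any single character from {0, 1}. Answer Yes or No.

Yes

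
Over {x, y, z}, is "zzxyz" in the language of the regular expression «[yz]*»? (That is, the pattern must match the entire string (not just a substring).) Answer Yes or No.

No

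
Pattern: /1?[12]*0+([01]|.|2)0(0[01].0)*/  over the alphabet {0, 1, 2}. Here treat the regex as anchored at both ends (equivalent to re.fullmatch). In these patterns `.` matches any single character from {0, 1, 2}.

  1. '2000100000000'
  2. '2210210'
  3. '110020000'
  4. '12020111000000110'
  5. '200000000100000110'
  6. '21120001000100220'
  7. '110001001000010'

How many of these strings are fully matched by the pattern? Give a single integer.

1

1 → no match
2 → no match
3 → no match
4 → no match
5 → no match
6 → no match
7 → match
Total matched: 1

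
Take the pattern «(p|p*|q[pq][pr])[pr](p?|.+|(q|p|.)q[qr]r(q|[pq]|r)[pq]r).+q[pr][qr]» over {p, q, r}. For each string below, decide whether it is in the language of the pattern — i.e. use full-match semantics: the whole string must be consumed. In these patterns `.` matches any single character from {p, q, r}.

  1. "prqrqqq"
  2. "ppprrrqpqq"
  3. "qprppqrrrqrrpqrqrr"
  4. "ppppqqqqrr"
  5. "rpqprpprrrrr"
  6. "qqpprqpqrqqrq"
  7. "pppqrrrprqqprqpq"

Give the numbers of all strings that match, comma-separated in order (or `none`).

3, 4, 6, 7

1 → no match
2 → no match
3 → match
4 → match
5 → no match
6 → match
7 → match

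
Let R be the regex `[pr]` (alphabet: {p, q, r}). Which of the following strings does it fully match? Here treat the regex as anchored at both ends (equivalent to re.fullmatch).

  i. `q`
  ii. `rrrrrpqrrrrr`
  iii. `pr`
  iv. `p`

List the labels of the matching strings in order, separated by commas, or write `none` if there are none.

iv

i → no match
ii → no match
iii → no match
iv → match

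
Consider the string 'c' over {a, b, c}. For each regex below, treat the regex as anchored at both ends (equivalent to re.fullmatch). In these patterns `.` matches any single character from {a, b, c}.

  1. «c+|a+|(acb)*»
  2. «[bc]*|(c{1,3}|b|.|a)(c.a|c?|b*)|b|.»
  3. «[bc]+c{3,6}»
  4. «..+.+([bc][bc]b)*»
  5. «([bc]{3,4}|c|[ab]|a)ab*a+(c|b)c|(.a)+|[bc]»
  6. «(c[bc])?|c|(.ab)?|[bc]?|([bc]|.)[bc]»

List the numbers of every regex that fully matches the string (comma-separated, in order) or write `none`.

1 → match
2 → match
3 → no match
4 → no match
5 → match
6 → match

1, 2, 5, 6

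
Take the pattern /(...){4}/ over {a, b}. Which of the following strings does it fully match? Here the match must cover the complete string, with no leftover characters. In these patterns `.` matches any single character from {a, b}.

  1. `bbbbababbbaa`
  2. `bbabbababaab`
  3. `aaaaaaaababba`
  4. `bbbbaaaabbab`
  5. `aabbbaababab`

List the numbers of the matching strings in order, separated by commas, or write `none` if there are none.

1 → match
2 → match
3 → no match
4 → match
5 → match

1, 2, 4, 5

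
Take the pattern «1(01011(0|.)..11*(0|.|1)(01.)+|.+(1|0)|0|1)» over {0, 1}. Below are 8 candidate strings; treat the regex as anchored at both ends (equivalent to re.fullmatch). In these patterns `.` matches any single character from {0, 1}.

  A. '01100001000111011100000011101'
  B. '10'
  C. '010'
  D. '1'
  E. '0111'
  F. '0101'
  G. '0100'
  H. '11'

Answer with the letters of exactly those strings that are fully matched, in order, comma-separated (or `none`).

A → no match — must start with '1'
B → match
C → no match — must start with '1'
D → no match
E → no match — must start with '1'
F → no match — must start with '1'
G → no match — must start with '1'
H → match

B, H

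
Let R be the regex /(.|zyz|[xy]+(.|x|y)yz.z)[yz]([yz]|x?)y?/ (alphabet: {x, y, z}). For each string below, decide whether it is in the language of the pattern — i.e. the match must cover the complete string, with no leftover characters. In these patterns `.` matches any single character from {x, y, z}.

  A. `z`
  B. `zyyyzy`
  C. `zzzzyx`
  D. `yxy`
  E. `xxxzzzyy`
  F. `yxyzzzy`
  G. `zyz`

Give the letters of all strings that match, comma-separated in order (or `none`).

F, G

A → no match
B → no match
C → no match
D → no match
E → no match
F → match
G → match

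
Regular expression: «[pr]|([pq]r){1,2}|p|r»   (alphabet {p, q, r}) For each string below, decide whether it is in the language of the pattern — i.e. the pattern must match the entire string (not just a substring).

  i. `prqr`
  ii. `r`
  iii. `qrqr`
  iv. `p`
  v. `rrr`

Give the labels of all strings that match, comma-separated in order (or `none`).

i → match
ii → match
iii → match
iv → match
v → no match

i, ii, iii, iv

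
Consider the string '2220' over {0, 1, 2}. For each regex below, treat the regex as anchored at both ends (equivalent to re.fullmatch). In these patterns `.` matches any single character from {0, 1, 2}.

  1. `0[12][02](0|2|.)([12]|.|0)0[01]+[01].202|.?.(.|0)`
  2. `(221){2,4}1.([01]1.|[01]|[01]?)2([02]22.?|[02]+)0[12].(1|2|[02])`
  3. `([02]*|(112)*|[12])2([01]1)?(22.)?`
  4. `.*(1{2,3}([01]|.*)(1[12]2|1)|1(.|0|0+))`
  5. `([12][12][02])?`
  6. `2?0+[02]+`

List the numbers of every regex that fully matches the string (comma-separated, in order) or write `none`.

1 → no match
2 → no match — must start with '221'
3 → match
4 → no match
5 → no match
6 → no match

3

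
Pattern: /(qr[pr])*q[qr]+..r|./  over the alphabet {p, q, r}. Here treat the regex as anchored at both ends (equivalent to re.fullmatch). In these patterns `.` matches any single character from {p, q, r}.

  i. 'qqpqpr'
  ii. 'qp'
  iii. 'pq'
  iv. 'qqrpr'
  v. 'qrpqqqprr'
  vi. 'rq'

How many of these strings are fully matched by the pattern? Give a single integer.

2

i. 'qqpqpr' → no match
ii. 'qp' → no match
iii. 'pq' → no match
iv. 'qqrpr' → match
v. 'qrpqqqprr' → match
vi. 'rq' → no match
Total matched: 2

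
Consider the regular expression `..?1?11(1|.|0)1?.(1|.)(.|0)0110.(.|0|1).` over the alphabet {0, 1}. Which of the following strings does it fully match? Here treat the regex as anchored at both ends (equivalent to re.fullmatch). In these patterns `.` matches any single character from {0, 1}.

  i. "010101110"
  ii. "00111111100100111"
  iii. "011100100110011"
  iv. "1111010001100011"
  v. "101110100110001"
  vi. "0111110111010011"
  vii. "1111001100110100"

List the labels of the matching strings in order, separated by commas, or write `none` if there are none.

iii, v

i. "010101110" → no match
ii → no match
iii → match
iv → no match
v → match
vi → no match
vii → no match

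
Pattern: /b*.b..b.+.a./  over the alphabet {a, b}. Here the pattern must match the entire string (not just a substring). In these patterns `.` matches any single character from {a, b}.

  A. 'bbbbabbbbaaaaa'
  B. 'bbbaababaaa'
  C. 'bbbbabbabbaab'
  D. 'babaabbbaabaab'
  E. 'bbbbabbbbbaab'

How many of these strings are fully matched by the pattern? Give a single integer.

5

A → match
B → match
C → match
D → match
E → match
Total matched: 5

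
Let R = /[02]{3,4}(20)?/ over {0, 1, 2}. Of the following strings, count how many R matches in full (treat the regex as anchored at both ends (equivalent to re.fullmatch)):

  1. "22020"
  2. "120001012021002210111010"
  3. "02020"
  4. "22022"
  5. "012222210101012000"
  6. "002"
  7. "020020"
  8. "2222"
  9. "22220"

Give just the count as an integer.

6

1. "22020" → match
2 → no match
3. "02020" → match
4. "22022" → no match
5 → no match
6. "002" → match
7. "020020" → match
8. "2222" → match
9. "22220" → match
Total matched: 6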